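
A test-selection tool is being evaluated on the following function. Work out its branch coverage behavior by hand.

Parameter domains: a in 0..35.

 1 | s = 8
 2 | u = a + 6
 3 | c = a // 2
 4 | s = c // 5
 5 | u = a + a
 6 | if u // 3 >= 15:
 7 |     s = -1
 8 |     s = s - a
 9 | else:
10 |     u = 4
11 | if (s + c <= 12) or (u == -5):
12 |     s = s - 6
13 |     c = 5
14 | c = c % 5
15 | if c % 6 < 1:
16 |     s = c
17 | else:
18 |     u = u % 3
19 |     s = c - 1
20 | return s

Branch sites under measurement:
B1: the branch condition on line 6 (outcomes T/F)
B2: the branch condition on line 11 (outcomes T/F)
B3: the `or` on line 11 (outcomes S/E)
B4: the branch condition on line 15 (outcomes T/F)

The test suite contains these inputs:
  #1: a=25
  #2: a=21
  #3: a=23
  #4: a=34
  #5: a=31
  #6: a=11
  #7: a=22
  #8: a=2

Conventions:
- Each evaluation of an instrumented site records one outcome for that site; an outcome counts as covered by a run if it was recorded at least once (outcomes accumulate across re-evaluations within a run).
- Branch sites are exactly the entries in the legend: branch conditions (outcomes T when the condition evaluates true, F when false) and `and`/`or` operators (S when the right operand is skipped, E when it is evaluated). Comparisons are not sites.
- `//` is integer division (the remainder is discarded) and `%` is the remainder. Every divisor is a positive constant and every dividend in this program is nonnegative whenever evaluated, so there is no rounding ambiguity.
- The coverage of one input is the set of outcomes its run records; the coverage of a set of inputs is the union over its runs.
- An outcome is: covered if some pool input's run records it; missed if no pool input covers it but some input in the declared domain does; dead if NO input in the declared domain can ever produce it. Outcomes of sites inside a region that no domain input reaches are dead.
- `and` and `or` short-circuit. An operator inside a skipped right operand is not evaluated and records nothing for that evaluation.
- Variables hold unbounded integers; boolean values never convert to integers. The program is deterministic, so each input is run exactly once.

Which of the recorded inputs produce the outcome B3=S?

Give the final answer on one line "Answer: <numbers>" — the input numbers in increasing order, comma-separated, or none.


input #1 (a=25): records B3=S
input #2 (a=21): records B3=S
input #3 (a=23): records B3=S
input #4 (a=34): records B3=S
input #5 (a=31): records B3=S
input #6 (a=11): records B3=S
input #7 (a=22): does not record B3=S
input #8 (a=2): records B3=S
Answer: 1, 2, 3, 4, 5, 6, 8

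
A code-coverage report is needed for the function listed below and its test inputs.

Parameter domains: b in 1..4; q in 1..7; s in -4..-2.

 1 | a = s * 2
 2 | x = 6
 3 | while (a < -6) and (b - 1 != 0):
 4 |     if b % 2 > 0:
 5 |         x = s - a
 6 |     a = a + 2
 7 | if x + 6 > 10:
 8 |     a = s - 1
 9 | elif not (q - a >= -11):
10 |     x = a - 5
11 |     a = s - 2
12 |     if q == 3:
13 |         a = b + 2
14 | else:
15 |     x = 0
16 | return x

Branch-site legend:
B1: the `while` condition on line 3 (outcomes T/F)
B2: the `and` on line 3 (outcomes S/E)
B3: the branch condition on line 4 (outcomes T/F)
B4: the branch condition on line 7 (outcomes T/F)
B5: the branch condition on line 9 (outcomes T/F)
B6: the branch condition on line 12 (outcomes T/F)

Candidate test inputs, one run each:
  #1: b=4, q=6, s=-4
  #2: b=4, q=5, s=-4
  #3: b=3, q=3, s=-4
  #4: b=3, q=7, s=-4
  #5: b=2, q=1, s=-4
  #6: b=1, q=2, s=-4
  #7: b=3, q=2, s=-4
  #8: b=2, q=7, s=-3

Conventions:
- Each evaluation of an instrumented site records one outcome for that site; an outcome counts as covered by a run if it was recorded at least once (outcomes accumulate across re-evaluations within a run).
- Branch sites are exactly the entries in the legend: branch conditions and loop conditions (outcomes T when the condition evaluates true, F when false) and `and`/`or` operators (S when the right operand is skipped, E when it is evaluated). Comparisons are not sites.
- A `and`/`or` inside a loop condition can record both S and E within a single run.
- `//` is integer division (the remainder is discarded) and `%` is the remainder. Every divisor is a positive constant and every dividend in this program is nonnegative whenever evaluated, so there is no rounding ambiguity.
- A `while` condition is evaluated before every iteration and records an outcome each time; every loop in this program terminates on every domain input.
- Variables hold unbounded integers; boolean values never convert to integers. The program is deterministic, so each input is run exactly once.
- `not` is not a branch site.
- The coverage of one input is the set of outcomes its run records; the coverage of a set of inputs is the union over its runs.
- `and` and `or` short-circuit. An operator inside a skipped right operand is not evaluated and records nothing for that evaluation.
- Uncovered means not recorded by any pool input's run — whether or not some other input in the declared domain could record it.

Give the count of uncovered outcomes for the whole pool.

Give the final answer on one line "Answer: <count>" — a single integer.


test 1 (b=4, q=6, s=-4) fires B2->E, B1->T, B3->F, B2->S, B1->F, B4->T; hits B1=T, B1=F, B2=S, B2=E, B3=F, B4=T
test 2 (b=4, q=5, s=-4) fires B2->E, B1->T, B3->F, B2->S, B1->F, B4->T; hits B1=T, B1=F, B2=S, B2=E, B3=F, B4=T
test 3 (b=3, q=3, s=-4) fires B2->E, B1->T, B3->T, B2->S, B1->F, B4->F, B5->F; hits B1=T, B1=F, B2=S, B2=E, B3=T, B4=F, B5=F
test 4 (b=3, q=7, s=-4) fires B2->E, B1->T, B3->T, B2->S, B1->F, B4->F, B5->F; hits B1=T, B1=F, B2=S, B2=E, B3=T, B4=F, B5=F
test 5 (b=2, q=1, s=-4) fires B2->E, B1->T, B3->F, B2->S, B1->F, B4->T; hits B1=T, B1=F, B2=S, B2=E, B3=F, B4=T
test 6 (b=1, q=2, s=-4) fires B2->E, B1->F, B4->T; hits B1=F, B2=E, B4=T
test 7 (b=3, q=2, s=-4) fires B2->E, B1->T, B3->T, B2->S, B1->F, B4->F, B5->F; hits B1=T, B1=F, B2=S, B2=E, B3=T, B4=F, B5=F
test 8 (b=2, q=7, s=-3) fires B2->S, B1->F, B4->T; hits B1=F, B2=S, B4=T
union over the pool: B1=T, B1=F, B2=S, B2=E, B3=T, B3=F, B4=T, B4=F, B5=F
uncovered (3 of 12): B5=T, B6=T, B6=F
Answer: 3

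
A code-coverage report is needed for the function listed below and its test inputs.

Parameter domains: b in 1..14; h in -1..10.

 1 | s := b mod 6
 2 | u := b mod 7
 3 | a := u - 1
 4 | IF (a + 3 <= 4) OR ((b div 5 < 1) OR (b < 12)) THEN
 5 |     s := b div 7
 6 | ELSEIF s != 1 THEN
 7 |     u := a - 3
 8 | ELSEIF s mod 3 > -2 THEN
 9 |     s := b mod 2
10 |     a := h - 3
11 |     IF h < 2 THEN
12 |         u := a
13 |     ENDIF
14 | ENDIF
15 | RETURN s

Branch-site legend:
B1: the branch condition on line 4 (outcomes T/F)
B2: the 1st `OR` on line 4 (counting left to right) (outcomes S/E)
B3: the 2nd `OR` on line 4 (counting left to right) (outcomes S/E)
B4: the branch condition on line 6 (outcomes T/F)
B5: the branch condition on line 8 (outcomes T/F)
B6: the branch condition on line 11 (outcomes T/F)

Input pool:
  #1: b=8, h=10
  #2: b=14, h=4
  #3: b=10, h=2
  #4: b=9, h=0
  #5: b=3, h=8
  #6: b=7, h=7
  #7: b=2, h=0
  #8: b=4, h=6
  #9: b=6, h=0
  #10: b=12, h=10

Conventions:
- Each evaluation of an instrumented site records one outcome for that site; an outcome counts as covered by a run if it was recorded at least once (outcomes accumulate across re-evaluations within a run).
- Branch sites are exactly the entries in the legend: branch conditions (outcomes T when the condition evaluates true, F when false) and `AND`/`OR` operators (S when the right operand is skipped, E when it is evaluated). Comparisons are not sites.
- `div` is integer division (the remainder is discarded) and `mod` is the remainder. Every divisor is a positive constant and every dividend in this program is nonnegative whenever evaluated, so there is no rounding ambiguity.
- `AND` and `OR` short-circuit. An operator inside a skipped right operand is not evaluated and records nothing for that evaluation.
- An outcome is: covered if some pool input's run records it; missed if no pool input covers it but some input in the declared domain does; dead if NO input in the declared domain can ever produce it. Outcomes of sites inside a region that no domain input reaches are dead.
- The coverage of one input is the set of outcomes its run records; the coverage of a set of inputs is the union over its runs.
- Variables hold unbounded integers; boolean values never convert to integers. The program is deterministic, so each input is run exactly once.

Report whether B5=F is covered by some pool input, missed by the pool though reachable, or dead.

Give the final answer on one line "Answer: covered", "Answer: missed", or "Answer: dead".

no pool input records B5=F
checking all 168 inputs in the declared domain: B5=F is never recorded -> dead

Answer: dead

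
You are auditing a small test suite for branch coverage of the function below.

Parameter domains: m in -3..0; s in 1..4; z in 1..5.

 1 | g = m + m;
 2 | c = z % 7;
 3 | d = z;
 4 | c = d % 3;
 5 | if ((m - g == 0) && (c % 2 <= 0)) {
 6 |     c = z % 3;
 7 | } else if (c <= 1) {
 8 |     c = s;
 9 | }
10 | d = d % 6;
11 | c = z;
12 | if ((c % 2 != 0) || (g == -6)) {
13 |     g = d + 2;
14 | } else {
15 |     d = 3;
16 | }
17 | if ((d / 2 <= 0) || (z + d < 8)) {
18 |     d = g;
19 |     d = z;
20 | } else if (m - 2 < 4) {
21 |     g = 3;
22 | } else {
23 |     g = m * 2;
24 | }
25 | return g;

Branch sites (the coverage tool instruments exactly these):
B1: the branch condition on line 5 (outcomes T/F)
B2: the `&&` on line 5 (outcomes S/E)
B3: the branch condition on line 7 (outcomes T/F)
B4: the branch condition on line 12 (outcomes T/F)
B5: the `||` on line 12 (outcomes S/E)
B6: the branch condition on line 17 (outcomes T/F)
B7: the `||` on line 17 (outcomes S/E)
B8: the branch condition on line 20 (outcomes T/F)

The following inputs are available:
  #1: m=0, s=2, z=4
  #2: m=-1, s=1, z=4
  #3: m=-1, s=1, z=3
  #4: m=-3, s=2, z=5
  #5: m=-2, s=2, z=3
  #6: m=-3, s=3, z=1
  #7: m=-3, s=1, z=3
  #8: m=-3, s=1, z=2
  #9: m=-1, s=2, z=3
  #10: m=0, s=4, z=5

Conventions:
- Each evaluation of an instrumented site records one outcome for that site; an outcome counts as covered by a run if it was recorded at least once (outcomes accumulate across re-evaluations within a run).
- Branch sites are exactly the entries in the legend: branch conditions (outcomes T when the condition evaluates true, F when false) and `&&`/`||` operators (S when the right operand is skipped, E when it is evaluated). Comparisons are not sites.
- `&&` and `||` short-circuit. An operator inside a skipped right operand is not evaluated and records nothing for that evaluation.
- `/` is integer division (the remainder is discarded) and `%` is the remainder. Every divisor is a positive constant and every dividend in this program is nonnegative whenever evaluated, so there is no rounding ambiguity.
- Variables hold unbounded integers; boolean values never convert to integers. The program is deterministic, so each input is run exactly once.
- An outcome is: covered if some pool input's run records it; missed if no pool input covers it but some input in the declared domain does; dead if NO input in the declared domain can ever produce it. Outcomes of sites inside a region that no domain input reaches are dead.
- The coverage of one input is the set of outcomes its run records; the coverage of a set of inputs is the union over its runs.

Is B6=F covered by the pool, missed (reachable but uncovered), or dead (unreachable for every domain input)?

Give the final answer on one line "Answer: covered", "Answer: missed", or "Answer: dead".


B6=F is recorded by pool input(s) 4, 10 -> covered
Answer: covered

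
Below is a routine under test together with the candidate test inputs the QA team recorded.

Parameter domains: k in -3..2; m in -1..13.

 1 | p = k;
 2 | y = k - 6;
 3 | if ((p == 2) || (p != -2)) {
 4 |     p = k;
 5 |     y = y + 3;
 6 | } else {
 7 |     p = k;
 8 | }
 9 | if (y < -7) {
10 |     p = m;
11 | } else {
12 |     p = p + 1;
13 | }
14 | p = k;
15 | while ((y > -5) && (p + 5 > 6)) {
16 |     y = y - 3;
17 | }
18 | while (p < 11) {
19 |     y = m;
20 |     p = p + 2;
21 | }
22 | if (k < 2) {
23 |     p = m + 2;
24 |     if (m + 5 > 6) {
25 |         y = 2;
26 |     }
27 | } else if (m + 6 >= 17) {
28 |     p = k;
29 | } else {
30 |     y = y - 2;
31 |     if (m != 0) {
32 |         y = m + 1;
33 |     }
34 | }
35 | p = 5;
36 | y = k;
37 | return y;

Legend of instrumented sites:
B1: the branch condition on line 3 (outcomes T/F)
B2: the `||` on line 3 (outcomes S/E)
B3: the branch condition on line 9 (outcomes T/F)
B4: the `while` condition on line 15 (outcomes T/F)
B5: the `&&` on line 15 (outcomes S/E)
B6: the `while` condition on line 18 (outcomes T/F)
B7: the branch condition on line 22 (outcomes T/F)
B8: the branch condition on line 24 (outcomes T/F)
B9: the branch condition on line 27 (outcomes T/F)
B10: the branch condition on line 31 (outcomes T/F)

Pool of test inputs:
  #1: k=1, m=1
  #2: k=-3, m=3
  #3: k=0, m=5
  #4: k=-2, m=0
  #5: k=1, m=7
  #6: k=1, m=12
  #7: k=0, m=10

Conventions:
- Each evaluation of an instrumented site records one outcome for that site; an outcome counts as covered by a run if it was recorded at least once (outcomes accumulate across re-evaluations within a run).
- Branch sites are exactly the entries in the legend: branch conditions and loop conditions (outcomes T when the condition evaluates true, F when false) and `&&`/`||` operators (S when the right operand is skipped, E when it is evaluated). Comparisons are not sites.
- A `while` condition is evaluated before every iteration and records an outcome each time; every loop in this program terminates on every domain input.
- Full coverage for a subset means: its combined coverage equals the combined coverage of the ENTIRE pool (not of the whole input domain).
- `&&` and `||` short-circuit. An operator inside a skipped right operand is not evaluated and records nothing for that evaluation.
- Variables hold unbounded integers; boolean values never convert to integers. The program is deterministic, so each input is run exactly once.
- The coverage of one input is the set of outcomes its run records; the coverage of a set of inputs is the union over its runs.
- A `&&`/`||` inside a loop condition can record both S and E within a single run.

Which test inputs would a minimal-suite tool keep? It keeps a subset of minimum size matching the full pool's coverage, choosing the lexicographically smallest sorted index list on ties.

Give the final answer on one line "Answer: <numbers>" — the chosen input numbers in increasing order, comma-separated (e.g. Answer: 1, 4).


input #1, k=1, m=1: outcomes B1=T, B2=E, B3=F, B4=F, B5=E, B6=T, B6=F, B7=T, B8=F
input #2, k=-3, m=3: outcomes B1=T, B2=E, B3=F, B4=F, B5=S, B6=T, B6=F, B7=T, B8=T
input #3, k=0, m=5: outcomes B1=T, B2=E, B3=F, B4=F, B5=E, B6=T, B6=F, B7=T, B8=T
input #4, k=-2, m=0: outcomes B1=F, B2=E, B3=T, B4=F, B5=S, B6=T, B6=F, B7=T, B8=F
input #5, k=1, m=7: outcomes B1=T, B2=E, B3=F, B4=F, B5=E, B6=T, B6=F, B7=T, B8=T
input #6, k=1, m=12: outcomes B1=T, B2=E, B3=F, B4=F, B5=E, B6=T, B6=F, B7=T, B8=T
input #7, k=0, m=10: outcomes B1=T, B2=E, B3=F, B4=F, B5=E, B6=T, B6=F, B7=T, B8=T
together the pool reaches 13 outcomes: B1=T, B1=F, B2=E, B3=T, B3=F, B4=F, B5=S, B5=E, B6=T, B6=F, B7=T, B8=T, B8=F
no size-1 subset reaches all 13 outcomes (best union: 9/13)
inputs {3, 4} (size 2) cover everything; no size-2 subset with a lexicographically smaller index list covers all 13
Answer: 3, 4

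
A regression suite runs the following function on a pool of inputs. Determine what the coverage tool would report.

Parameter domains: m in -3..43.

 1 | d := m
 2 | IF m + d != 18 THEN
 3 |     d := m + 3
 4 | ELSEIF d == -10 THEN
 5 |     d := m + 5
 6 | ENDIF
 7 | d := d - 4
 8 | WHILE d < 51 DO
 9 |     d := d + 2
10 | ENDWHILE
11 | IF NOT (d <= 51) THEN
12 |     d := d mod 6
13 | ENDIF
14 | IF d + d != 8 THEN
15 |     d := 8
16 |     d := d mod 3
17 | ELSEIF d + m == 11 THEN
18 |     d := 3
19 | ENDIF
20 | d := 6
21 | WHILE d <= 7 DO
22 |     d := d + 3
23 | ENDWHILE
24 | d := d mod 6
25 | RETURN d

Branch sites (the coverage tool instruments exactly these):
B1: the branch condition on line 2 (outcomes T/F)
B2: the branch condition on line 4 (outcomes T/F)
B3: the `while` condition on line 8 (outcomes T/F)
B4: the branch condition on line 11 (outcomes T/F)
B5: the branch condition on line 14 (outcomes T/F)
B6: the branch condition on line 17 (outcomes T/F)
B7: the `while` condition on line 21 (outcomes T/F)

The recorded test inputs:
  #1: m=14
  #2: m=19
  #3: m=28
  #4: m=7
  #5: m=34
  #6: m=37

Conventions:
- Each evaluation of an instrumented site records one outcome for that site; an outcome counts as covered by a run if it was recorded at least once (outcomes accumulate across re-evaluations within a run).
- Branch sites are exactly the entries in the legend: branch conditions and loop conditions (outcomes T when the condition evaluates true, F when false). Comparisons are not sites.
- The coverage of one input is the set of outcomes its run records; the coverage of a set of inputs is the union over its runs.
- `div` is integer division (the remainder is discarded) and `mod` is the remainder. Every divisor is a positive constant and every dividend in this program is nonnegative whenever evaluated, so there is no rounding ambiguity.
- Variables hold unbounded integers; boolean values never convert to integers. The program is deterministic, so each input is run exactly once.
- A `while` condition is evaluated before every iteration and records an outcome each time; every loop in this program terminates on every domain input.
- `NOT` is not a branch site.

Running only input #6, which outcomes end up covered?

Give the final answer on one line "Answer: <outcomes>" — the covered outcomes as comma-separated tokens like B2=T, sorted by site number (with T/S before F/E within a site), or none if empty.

Tracing the run of input #6 (m=37):
  B1->T, B3->T, B3->T, B3->T, B3->T, B3->T, B3->T, B3->T, B3->T, B3->F
  B4->T, B5->F, B6->F, B7->T, B7->F
as a set, this run covers: B1=T, B3=T, B3=F, B4=T, B5=F, B6=F, B7=T, B7=F

Answer: B1=T, B3=T, B3=F, B4=T, B5=F, B6=F, B7=T, B7=F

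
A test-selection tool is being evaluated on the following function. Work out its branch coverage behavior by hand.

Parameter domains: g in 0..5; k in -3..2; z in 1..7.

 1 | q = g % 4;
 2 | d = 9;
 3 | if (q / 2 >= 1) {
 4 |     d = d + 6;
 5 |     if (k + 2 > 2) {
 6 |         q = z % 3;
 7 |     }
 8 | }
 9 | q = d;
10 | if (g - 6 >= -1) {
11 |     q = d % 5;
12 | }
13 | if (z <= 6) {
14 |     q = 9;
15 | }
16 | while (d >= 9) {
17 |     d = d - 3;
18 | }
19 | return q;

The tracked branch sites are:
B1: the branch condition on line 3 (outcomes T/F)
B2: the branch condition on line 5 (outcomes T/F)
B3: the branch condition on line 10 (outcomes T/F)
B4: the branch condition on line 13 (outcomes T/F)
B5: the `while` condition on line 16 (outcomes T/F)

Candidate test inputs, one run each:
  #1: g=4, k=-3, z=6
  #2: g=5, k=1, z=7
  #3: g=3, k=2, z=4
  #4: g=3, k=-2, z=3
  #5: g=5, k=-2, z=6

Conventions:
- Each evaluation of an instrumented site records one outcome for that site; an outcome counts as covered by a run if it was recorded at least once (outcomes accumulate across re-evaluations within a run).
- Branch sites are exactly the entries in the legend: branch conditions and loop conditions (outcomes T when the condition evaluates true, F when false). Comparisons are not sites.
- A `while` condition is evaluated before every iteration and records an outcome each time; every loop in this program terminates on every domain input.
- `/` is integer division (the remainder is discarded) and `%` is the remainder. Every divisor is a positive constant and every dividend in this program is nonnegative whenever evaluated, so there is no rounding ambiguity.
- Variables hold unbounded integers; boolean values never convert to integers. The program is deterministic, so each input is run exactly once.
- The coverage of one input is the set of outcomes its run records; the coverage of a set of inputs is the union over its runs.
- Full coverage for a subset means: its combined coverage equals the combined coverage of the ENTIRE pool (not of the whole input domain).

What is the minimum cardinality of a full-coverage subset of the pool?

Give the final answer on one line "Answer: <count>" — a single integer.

test 1 (g=4, k=-3, z=6) fires B1->F, B3->F, B4->T, B5->T, B5->F; hits B1=F, B3=F, B4=T, B5=T, B5=F
test 2 (g=5, k=1, z=7) fires B1->F, B3->T, B4->F, B5->T, B5->F; hits B1=F, B3=T, B4=F, B5=T, B5=F
test 3 (g=3, k=2, z=4) fires B1->T, B2->T, B3->F, B4->T, B5->T, B5->T, B5->T, B5->F; hits B1=T, B2=T, B3=F, B4=T, B5=T, B5=F
test 4 (g=3, k=-2, z=3) fires B1->T, B2->F, B3->F, B4->T, B5->T, B5->T, B5->T, B5->F; hits B1=T, B2=F, B3=F, B4=T, B5=T, B5=F
test 5 (g=5, k=-2, z=6) fires B1->F, B3->T, B4->T, B5->T, B5->F; hits B1=F, B3=T, B4=T, B5=T, B5=F
union over all inputs: B1=T, B1=F, B2=T, B2=F, B3=T, B3=F, B4=T, B4=F, B5=T, B5=F (10 outcomes)
checked all size-1 subsets: none covers 10 outcomes (max 6/10)
checked all size-2 subsets: none covers 10 outcomes (max 9/10)
size 3: inputs {2, 3, 4} cover all 10 outcomes, and no lexicographically smaller subset of this size does

Answer: 3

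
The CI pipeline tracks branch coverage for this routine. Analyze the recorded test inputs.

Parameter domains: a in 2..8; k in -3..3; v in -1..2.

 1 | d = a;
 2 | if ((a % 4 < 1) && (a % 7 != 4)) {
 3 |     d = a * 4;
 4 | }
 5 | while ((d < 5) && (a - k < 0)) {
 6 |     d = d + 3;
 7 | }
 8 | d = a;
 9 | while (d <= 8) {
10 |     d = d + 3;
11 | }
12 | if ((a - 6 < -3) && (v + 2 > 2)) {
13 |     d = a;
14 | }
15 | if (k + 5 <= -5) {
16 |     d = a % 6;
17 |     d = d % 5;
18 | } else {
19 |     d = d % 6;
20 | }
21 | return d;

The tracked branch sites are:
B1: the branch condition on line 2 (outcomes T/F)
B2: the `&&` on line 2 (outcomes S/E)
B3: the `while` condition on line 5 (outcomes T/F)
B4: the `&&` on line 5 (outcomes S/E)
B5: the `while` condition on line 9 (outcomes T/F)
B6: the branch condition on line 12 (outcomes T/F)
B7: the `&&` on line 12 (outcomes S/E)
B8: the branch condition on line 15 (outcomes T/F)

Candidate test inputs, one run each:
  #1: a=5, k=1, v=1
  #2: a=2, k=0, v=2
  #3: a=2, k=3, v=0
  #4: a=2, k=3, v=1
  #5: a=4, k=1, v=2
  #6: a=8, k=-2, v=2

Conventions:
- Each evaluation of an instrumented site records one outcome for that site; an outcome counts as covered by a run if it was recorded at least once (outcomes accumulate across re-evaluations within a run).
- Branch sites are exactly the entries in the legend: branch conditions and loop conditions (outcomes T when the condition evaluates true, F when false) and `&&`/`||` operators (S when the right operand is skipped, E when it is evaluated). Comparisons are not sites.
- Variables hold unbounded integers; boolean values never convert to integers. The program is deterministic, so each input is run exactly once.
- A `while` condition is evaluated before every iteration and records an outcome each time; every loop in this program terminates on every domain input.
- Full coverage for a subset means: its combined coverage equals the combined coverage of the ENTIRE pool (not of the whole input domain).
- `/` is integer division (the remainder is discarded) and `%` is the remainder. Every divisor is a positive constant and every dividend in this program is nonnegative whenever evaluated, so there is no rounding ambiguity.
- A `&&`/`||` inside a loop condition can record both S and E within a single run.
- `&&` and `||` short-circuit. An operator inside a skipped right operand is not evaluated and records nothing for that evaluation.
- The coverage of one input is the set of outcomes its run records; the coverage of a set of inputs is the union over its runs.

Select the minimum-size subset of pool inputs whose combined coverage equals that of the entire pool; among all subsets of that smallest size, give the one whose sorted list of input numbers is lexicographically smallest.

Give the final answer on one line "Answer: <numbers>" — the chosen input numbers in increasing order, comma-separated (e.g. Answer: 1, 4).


test 1 (a=5, k=1, v=1) hits B1=F, B2=S, B3=F, B4=S, B5=T, B5=F, B6=F, B7=S, B8=F
test 2 (a=2, k=0, v=2) hits B1=F, B2=S, B3=F, B4=E, B5=T, B5=F, B6=T, B7=E, B8=F
test 3 (a=2, k=3, v=0) hits B1=F, B2=S, B3=T, B3=F, B4=S, B4=E, B5=T, B5=F, B6=F, B7=E, B8=F
test 4 (a=2, k=3, v=1) hits B1=F, B2=S, B3=T, B3=F, B4=S, B4=E, B5=T, B5=F, B6=T, B7=E, B8=F
test 5 (a=4, k=1, v=2) hits B1=F, B2=E, B3=F, B4=E, B5=T, B5=F, B6=F, B7=S, B8=F
test 6 (a=8, k=-2, v=2) hits B1=T, B2=E, B3=F, B4=S, B5=T, B5=F, B6=F, B7=S, B8=F
union over all inputs: B1=T, B1=F, B2=S, B2=E, B3=T, B3=F, B4=S, B4=E, B5=T, B5=F, B6=T, B6=F, B7=S, B7=E, B8=F (15 outcomes)
size 1 is not enough: best union over all size-1 subsets is 11/15
at size 2, {4, 6} reaches all 15 outcomes; every lexicographically earlier size-2 subset fails
Answer: 4, 6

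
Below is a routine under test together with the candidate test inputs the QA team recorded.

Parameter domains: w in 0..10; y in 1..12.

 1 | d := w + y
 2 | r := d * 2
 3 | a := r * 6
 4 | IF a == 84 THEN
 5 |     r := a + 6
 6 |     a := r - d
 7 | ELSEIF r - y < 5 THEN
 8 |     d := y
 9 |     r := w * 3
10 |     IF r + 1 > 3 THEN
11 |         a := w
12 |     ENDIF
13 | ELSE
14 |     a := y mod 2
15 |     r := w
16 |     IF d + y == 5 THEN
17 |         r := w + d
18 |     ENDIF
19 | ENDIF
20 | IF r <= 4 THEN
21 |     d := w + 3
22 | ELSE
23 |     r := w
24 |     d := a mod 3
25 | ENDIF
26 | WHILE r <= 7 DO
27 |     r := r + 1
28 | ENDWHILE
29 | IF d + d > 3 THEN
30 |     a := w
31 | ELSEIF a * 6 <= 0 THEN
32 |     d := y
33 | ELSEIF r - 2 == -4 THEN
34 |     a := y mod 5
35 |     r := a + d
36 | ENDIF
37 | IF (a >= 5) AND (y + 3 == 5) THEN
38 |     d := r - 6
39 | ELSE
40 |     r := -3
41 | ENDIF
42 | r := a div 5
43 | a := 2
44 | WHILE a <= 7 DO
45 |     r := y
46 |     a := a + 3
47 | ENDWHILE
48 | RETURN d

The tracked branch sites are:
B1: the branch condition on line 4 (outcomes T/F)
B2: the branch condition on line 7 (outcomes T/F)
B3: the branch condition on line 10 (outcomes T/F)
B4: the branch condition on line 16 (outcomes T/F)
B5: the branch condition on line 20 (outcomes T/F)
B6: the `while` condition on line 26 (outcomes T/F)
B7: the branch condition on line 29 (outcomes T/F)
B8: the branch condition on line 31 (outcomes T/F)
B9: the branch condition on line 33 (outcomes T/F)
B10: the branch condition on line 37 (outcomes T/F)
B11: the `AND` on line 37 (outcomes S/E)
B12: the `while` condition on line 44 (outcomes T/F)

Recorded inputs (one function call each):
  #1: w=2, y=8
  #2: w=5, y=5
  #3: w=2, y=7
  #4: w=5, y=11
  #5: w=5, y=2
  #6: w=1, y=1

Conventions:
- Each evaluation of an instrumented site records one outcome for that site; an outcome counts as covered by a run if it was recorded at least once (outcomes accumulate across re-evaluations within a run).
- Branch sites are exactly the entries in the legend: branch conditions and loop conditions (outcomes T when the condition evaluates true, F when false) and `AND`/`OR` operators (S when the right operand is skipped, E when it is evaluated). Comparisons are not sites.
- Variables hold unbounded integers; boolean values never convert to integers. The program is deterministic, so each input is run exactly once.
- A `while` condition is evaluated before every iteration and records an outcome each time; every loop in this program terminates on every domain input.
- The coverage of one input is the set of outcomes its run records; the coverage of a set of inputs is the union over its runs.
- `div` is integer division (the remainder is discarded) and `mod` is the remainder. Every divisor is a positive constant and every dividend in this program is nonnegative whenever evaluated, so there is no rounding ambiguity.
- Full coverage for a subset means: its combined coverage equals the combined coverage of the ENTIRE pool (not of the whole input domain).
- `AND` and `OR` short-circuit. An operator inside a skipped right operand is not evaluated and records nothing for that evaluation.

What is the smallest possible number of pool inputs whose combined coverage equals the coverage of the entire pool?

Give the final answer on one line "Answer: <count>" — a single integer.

#1 (w=2, y=8) -> covered: B1=F, B2=F, B4=F, B5=T, B6=T, B6=F, B7=T, B10=F, B11=S, B12=T, B12=F
#2 (w=5, y=5) -> covered: B1=F, B2=F, B4=F, B5=F, B6=T, B6=F, B7=F, B8=F, B9=F, B10=F, B11=S, B12=T, B12=F
#3 (w=2, y=7) -> covered: B1=F, B2=F, B4=F, B5=T, B6=T, B6=F, B7=T, B10=F, B11=S, B12=T, B12=F
#4 (w=5, y=11) -> covered: B1=F, B2=F, B4=F, B5=F, B6=T, B6=F, B7=F, B8=F, B9=F, B10=F, B11=S, B12=T, B12=F
#5 (w=5, y=2) -> covered: B1=T, B5=F, B6=T, B6=F, B7=T, B10=T, B11=E, B12=T, B12=F
#6 (w=1, y=1) -> covered: B1=F, B2=T, B3=T, B5=T, B6=T, B6=F, B7=T, B10=F, B11=S, B12=T, B12=F
the full pool covers 20 outcomes: B1=T, B1=F, B2=T, B2=F, B3=T, B4=F, B5=T, B5=F, B6=T, B6=F, B7=T, B7=F, B8=F, B9=F, B10=T, B10=F, B11=S, B11=E, B12=T, B12=F
no size-1 subset reaches all 20 outcomes (best union: 13/20)
no size-2 subset reaches all 20 outcomes (best union: 17/20)
inputs {2, 5, 6} (size 3) cover everything; no size-3 subset with a lexicographically smaller index list covers all 20

Answer: 3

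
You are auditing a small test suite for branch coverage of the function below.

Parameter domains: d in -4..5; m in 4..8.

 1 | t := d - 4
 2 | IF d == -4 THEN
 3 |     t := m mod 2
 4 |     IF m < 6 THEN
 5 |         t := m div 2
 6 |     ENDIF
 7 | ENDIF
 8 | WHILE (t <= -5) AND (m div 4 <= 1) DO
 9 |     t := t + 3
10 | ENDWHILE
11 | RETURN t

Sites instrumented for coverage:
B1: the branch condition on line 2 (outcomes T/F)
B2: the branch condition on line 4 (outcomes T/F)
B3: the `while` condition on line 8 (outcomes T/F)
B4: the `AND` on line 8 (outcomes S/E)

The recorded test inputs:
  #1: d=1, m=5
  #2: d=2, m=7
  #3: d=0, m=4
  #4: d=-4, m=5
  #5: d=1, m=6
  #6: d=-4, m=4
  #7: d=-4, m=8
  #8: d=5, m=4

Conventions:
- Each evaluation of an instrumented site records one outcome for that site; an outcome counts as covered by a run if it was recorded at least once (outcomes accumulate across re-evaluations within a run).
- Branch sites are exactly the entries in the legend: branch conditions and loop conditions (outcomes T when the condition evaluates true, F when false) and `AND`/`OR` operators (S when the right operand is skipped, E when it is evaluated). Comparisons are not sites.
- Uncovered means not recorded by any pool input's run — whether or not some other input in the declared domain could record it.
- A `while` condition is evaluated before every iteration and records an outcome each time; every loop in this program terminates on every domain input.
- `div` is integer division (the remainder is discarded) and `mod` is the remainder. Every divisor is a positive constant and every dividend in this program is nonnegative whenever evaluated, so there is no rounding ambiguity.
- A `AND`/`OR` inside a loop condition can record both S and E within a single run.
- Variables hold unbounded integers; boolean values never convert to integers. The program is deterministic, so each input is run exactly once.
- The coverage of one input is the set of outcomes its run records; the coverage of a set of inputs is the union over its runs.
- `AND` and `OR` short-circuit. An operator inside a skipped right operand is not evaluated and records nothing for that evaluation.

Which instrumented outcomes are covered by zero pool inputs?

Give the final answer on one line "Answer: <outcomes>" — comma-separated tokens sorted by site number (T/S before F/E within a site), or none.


input #1, d=1, m=5: events B1->F, B4->S, B3->F; outcomes B1=F, B3=F, B4=S
input #2, d=2, m=7: events B1->F, B4->S, B3->F; outcomes B1=F, B3=F, B4=S
input #3, d=0, m=4: events B1->F, B4->S, B3->F; outcomes B1=F, B3=F, B4=S
input #4, d=-4, m=5: events B1->T, B2->T, B4->S, B3->F; outcomes B1=T, B2=T, B3=F, B4=S
input #5, d=1, m=6: events B1->F, B4->S, B3->F; outcomes B1=F, B3=F, B4=S
input #6, d=-4, m=4: events B1->T, B2->T, B4->S, B3->F; outcomes B1=T, B2=T, B3=F, B4=S
input #7, d=-4, m=8: events B1->T, B2->F, B4->S, B3->F; outcomes B1=T, B2=F, B3=F, B4=S
input #8, d=5, m=4: events B1->F, B4->S, B3->F; outcomes B1=F, B3=F, B4=S
union over the pool: B1=T, B1=F, B2=T, B2=F, B3=F, B4=S
uncovered (2 of 8): B3=T, B4=E
Answer: B3=T, B4=E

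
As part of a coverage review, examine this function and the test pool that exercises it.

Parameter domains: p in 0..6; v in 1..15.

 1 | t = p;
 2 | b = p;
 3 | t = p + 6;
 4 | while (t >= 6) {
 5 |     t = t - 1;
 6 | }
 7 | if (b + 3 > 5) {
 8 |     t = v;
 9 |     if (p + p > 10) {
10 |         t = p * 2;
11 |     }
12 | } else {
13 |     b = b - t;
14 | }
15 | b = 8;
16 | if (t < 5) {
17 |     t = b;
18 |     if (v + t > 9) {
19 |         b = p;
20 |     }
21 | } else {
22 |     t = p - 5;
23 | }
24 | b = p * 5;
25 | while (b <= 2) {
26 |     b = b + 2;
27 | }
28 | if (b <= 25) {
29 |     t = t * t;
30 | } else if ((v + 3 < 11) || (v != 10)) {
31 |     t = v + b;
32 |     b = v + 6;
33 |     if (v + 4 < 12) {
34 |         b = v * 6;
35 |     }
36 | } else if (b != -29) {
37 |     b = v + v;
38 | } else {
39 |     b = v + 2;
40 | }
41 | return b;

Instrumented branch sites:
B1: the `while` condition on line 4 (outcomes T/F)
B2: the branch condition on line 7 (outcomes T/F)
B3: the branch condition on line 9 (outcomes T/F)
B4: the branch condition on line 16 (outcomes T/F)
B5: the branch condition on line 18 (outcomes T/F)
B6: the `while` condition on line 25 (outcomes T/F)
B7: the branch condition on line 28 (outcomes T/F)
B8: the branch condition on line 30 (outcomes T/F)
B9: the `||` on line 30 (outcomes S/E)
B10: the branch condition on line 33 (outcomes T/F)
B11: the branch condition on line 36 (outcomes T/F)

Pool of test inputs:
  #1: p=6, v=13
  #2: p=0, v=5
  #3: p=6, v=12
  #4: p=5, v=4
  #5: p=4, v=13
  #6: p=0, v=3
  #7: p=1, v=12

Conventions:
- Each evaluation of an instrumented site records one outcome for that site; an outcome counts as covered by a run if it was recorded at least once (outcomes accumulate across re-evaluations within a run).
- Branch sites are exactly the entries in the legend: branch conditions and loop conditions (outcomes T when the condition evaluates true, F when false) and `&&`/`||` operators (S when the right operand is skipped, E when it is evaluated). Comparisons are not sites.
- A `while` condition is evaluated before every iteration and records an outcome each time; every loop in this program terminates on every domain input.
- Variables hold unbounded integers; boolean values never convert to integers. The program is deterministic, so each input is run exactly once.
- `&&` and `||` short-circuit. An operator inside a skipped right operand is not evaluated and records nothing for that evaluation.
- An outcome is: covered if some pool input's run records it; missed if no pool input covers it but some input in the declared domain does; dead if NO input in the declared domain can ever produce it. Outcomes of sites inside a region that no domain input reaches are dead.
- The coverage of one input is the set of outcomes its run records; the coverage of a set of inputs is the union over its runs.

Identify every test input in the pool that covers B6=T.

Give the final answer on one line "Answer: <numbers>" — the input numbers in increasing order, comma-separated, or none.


input #1 (p=6, v=13): never hits B6=T
input #2 (p=0, v=5): hits B6=T
input #3 (p=6, v=12): never hits B6=T
input #4 (p=5, v=4): never hits B6=T
input #5 (p=4, v=13): never hits B6=T
input #6 (p=0, v=3): hits B6=T
input #7 (p=1, v=12): never hits B6=T
Answer: 2, 6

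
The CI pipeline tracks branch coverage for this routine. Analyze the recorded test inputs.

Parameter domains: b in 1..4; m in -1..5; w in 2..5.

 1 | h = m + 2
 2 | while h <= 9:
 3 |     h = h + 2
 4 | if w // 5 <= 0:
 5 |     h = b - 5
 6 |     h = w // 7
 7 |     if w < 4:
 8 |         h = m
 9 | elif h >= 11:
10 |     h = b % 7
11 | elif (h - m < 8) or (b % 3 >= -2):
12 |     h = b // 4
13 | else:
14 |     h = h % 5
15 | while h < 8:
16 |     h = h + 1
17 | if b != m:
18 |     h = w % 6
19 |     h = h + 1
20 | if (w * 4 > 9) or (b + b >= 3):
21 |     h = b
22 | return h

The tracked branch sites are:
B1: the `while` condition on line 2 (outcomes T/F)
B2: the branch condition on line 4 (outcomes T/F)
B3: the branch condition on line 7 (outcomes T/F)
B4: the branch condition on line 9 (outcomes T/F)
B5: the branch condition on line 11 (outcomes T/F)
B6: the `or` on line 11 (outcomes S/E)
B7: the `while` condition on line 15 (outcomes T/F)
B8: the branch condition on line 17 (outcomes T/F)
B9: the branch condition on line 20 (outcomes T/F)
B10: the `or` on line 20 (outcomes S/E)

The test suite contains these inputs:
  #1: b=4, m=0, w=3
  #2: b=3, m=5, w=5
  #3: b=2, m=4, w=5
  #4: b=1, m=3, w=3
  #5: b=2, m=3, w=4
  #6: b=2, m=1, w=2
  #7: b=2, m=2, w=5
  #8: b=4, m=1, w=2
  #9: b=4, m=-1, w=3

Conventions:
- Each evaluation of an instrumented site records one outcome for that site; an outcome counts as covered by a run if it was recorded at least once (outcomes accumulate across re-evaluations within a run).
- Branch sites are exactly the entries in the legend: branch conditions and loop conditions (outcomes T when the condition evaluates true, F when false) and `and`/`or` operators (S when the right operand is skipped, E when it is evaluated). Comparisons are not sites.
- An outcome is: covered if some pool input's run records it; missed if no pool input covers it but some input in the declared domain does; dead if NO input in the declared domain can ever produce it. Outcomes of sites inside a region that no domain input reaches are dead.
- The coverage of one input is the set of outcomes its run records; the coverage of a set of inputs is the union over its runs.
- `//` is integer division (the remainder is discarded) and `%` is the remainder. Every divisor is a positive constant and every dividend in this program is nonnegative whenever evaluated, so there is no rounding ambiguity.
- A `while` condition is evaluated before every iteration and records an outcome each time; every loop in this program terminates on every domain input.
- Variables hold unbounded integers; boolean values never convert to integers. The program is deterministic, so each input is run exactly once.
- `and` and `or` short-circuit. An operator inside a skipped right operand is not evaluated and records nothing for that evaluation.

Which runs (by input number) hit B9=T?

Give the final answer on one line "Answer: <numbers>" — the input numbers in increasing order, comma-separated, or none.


input #1 (b=4, m=0, w=3): hits B9=T
input #2 (b=3, m=5, w=5): hits B9=T
input #3 (b=2, m=4, w=5): hits B9=T
input #4 (b=1, m=3, w=3): hits B9=T
input #5 (b=2, m=3, w=4): hits B9=T
input #6 (b=2, m=1, w=2): hits B9=T
input #7 (b=2, m=2, w=5): hits B9=T
input #8 (b=4, m=1, w=2): hits B9=T
input #9 (b=4, m=-1, w=3): hits B9=T
Answer: 1, 2, 3, 4, 5, 6, 7, 8, 9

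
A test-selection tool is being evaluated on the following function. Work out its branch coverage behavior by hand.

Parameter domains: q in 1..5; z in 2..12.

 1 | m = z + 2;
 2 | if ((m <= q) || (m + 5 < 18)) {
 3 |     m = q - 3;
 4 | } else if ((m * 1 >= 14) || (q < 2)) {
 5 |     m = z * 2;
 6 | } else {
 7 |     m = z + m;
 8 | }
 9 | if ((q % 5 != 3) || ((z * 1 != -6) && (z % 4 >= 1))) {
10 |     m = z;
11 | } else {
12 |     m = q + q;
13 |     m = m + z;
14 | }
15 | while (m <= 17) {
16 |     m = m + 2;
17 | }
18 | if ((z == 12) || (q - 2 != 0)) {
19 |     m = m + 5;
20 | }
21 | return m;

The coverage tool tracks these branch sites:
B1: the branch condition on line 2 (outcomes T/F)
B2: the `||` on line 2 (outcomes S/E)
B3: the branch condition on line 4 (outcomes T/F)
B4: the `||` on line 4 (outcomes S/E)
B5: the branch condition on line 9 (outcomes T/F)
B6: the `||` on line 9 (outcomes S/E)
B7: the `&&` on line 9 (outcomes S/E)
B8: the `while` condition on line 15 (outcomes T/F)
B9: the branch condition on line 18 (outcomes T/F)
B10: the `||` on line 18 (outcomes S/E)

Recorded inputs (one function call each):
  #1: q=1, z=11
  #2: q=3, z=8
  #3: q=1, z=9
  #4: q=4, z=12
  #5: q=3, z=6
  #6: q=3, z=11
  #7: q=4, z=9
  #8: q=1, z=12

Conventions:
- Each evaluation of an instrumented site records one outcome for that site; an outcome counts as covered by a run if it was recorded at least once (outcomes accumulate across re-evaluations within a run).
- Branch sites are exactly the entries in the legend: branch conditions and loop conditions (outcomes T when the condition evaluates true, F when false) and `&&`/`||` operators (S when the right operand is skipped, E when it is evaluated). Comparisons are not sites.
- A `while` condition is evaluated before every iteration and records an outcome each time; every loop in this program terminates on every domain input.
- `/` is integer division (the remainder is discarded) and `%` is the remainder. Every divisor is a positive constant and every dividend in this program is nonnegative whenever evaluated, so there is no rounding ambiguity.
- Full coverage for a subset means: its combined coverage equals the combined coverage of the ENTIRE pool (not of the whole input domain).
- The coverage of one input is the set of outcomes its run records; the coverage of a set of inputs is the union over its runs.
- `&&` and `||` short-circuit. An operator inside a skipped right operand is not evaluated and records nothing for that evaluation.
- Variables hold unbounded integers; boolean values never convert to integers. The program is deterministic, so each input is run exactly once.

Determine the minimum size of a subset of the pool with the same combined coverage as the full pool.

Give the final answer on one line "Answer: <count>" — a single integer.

#1 (q=1, z=11) -> B2->E, B1->F, B4->E, B3->T, B6->S, B5->T, B8->T, B8->T, B8->T, B8->T, B8->F, B10->E, B9->T; covered: B1=F, B2=E, B3=T, B4=E, B5=T, B6=S, B8=T, B8=F, B9=T, B10=E
#2 (q=3, z=8) -> B2->E, B1->T, B6->E, B7->E, B5->F, B8->T, B8->T, B8->F, B10->E, B9->T; covered: B1=T, B2=E, B5=F, B6=E, B7=E, B8=T, B8=F, B9=T, B10=E
#3 (q=1, z=9) -> B2->E, B1->T, B6->S, B5->T, B8->T, B8->T, B8->T, B8->T, B8->T, B8->F, B10->E, B9->T; covered: B1=T, B2=E, B5=T, B6=S, B8=T, B8=F, B9=T, B10=E
#4 (q=4, z=12) -> B2->E, B1->F, B4->S, B3->T, B6->S, B5->T, B8->T, B8->T, B8->T, B8->F, B10->S, B9->T; covered: B1=F, B2=E, B3=T, B4=S, B5=T, B6=S, B8=T, B8=F, B9=T, B10=S
#5 (q=3, z=6) -> B2->E, B1->T, B6->E, B7->E, B5->T, B8->T, B8->T, B8->T, B8->T, B8->T, B8->T, B8->F, B10->E, B9->T; covered: B1=T, B2=E, B5=T, B6=E, B7=E, B8=T, B8=F, B9=T, B10=E
#6 (q=3, z=11) -> B2->E, B1->F, B4->E, B3->F, B6->E, B7->E, B5->T, B8->T, B8->T, B8->T, B8->T, B8->F, B10->E, B9->T; covered: B1=F, B2=E, B3=F, B4=E, B5=T, B6=E, B7=E, B8=T, B8=F, B9=T, B10=E
#7 (q=4, z=9) -> B2->E, B1->T, B6->S, B5->T, B8->T, B8->T, B8->T, B8->T, B8->T, B8->F, B10->E, B9->T; covered: B1=T, B2=E, B5=T, B6=S, B8=T, B8=F, B9=T, B10=E
#8 (q=1, z=12) -> B2->E, B1->F, B4->S, B3->T, B6->S, B5->T, B8->T, B8->T, B8->T, B8->F, B10->S, B9->T; covered: B1=F, B2=E, B3=T, B4=S, B5=T, B6=S, B8=T, B8=F, B9=T, B10=S
together the pool reaches 17 outcomes: B1=T, B1=F, B2=E, B3=T, B3=F, B4=S, B4=E, B5=T, B5=F, B6=S, B6=E, B7=E, B8=T, B8=F, B9=T, B10=S, B10=E
size 1 is not enough: best union over all size-1 subsets is 11/17
size 2 is not enough: best union over all size-2 subsets is 15/17
inputs {2, 4, 6} (size 3) cover everything; no size-3 subset with a lexicographically smaller index list covers all 17

Answer: 3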